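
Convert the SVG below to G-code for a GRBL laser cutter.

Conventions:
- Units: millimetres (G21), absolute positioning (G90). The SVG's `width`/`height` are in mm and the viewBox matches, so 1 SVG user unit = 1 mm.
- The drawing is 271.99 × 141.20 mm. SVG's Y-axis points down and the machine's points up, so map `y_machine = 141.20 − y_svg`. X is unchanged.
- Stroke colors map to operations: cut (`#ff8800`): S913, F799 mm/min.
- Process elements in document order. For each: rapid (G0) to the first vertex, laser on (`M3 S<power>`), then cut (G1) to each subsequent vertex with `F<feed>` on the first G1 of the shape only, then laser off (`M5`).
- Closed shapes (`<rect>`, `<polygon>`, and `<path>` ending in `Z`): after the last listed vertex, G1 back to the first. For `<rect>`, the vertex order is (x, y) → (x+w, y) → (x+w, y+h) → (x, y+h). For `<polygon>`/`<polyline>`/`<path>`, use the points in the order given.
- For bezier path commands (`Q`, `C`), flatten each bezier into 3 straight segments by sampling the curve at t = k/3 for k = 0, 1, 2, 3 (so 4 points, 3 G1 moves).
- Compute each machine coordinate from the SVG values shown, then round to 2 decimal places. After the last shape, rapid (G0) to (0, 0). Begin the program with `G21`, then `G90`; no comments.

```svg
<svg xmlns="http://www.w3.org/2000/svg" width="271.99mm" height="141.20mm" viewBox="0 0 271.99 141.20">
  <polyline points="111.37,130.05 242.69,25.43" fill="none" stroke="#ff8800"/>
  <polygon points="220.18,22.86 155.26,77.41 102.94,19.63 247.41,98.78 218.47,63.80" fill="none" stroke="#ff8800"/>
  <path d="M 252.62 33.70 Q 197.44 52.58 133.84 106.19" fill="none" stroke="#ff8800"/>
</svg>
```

viewBox `0 0 271.99 141.20` with mm width/height → 1 unit = 1 mm. Flip: y_m = 141.20 − y_svg.

**Shape 1** — `<polyline>` line segment, stroke `#ff8800` → cut (S913, F799). Machine vertices: (111.37,11.15) → (242.69,115.77). Open path.

**Shape 2** — `<polygon>` closed polygon, stroke `#ff8800` → cut (S913, F799). Machine vertices: (220.18,118.34) → (155.26,63.79) → (102.94,121.57) → (247.41,42.42) → (218.47,77.40) → (220.18,118.34). Closed: final G1 returns to the first vertex.

**Shape 3** — `<path>` quadratic bezier, stroke `#ff8800` → cut (S913, F799). Control points (SVG): P0=(252.62,33.70), P1=(197.44,52.58), P2=(133.84,106.19); sampled at t=k/3. Machine vertices: (252.62,107.50) → (214.90,91.05) → (175.30,66.89) → (133.84,35.01). Open path.

G21
G90
G0 X111.37 Y11.15
M3 S913
G1 X242.69 Y115.77 F799
M5
G0 X220.18 Y118.34
M3 S913
G1 X155.26 Y63.79 F799
G1 X102.94 Y121.57
G1 X247.41 Y42.42
G1 X218.47 Y77.40
G1 X220.18 Y118.34
M5
G0 X252.62 Y107.50
M3 S913
G1 X214.90 Y91.05 F799
G1 X175.30 Y66.89
G1 X133.84 Y35.01
M5
G0 X0.00 Y0.00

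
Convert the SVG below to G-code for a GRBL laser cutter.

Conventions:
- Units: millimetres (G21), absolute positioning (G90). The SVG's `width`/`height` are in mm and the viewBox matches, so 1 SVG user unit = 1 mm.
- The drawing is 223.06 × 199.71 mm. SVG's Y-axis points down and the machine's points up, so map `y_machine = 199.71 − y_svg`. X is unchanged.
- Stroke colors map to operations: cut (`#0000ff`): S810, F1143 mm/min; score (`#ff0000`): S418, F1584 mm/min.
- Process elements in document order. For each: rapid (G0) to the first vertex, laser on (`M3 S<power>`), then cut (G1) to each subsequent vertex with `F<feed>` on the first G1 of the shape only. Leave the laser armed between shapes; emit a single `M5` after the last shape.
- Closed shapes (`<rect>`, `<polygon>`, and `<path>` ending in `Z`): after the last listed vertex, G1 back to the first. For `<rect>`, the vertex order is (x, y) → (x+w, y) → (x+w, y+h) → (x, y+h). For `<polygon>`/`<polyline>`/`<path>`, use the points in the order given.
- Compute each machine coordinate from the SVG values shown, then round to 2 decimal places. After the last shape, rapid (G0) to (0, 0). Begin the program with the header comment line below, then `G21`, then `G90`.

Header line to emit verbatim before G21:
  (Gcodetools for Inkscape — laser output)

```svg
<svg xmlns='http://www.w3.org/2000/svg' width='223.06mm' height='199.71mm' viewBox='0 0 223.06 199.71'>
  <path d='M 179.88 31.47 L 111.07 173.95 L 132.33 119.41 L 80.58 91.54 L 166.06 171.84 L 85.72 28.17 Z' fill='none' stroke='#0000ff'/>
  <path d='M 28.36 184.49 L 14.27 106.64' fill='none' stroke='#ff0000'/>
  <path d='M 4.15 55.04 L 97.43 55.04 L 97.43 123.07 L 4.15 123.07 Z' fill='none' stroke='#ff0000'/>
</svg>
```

(Gcodetools for Inkscape — laser output)
G21
G90
G0 X179.88 Y168.24
M3 S810
G1 X111.07 Y25.76 F1143
G1 X132.33 Y80.30
G1 X80.58 Y108.17
G1 X166.06 Y27.87
G1 X85.72 Y171.54
G1 X179.88 Y168.24
G0 X28.36 Y15.22
M3 S418
G1 X14.27 Y93.07 F1584
G0 X4.15 Y144.67
M3 S418
G1 X97.43 Y144.67 F1584
G1 X97.43 Y76.64
G1 X4.15 Y76.64
G1 X4.15 Y144.67
M5
G0 X0.00 Y0.00

viewBox `0 0 223.06 199.71` with mm width/height → 1 unit = 1 mm. Flip: y_m = 199.71 − y_svg.

**Shape 1** — `<path>` closed polygon, stroke `#0000ff` → cut (S810, F1143). Machine vertices: (179.88,168.24) → (111.07,25.76) → (132.33,80.30) → (80.58,108.17) → (166.06,27.87) → (85.72,171.54) → (179.88,168.24). Closed: final G1 returns to the first vertex.

**Shape 2** — `<path>` line segment, stroke `#ff0000` → score (S418, F1584). Machine vertices: (28.36,15.22) → (14.27,93.07). Open path.

**Shape 3** — `<path>` rectangle, stroke `#ff0000` → score (S418, F1584). Machine vertices: (4.15,144.67) → (97.43,144.67) → (97.43,76.64) → (4.15,76.64) → (4.15,144.67). Closed: final G1 returns to the first vertex.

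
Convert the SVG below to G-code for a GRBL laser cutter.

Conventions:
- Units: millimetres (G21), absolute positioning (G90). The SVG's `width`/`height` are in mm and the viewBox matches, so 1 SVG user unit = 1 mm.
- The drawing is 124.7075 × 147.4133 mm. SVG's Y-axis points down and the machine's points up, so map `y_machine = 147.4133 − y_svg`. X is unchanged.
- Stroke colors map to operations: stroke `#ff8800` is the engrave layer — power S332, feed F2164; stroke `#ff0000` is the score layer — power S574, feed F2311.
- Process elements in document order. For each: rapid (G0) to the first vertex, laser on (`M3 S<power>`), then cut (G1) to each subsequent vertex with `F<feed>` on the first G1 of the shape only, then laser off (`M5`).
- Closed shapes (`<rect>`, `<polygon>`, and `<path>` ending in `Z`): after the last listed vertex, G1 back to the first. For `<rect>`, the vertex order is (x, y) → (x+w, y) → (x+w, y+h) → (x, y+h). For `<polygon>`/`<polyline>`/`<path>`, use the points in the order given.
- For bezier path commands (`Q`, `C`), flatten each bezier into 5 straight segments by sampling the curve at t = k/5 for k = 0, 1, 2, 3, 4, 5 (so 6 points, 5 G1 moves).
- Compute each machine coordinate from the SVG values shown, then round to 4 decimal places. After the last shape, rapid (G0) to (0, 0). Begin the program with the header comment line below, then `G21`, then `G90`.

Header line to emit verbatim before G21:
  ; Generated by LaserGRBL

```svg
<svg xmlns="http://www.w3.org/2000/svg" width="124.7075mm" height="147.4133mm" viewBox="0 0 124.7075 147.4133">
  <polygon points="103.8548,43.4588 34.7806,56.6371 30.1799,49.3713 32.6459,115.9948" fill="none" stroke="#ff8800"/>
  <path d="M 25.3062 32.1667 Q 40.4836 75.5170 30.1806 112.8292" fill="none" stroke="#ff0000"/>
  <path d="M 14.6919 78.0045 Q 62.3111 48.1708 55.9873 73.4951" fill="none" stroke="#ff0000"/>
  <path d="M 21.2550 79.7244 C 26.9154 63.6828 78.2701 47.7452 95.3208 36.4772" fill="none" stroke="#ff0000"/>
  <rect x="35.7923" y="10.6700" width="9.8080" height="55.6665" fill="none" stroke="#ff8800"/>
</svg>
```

1 u = 1 mm; y_m = 147.4133 − y.

[1] `<polygon>` closed polygon, #ff8800→engrave S332 F2164: (103.8548,103.9545) → (34.7806,90.7762) → (30.1799,98.0420) → (32.6459,31.4185) → (103.8548,103.9545) (closed)

[2] `<path>` quadratic bezier, #ff0000→score S574 F2311: (25.3062,115.2466) → (30.3579,98.1480) → (33.3713,81.5325) → (34.3461,65.4000) → (33.2826,49.7505) → (30.1806,34.5841)

[3] `<path>` quadratic bezier, #ff0000→score S574 F2311: (14.6919,69.4088) → (31.5819,79.1360) → (44.1564,84.4505) → (52.4155,85.3524) → (56.3591,81.8416) → (55.9873,73.9182)

[4] `<path>` cubic bezier, #ff0000→score S574 F2311: (21.2550,67.6889) → (29.4946,77.2649) → (44.8609,86.5967) → (63.5139,95.4653) → (81.6139,103.6515) → (95.3208,110.9361)

[5] `<rect>` rectangle, #ff8800→engrave S332 F2164: (35.7923,136.7433) → (45.6003,136.7433) → (45.6003,81.0768) → (35.7923,81.0768) → (35.7923,136.7433) (closed)

; Generated by LaserGRBL
G21
G90
G0 X103.8548 Y103.9545
M3 S332
G1 X34.7806 Y90.7762 F2164
G1 X30.1799 Y98.0420
G1 X32.6459 Y31.4185
G1 X103.8548 Y103.9545
M5
G0 X25.3062 Y115.2466
M3 S574
G1 X30.3579 Y98.1480 F2311
G1 X33.3713 Y81.5325
G1 X34.3461 Y65.4000
G1 X33.2826 Y49.7505
G1 X30.1806 Y34.5841
M5
G0 X14.6919 Y69.4088
M3 S574
G1 X31.5819 Y79.1360 F2311
G1 X44.1564 Y84.4505
G1 X52.4155 Y85.3524
G1 X56.3591 Y81.8416
G1 X55.9873 Y73.9182
M5
G0 X21.2550 Y67.6889
M3 S574
G1 X29.4946 Y77.2649 F2311
G1 X44.8609 Y86.5967
G1 X63.5139 Y95.4653
G1 X81.6139 Y103.6515
G1 X95.3208 Y110.9361
M5
G0 X35.7923 Y136.7433
M3 S332
G1 X45.6003 Y136.7433 F2164
G1 X45.6003 Y81.0768
G1 X35.7923 Y81.0768
G1 X35.7923 Y136.7433
M5
G0 X0.0000 Y0.0000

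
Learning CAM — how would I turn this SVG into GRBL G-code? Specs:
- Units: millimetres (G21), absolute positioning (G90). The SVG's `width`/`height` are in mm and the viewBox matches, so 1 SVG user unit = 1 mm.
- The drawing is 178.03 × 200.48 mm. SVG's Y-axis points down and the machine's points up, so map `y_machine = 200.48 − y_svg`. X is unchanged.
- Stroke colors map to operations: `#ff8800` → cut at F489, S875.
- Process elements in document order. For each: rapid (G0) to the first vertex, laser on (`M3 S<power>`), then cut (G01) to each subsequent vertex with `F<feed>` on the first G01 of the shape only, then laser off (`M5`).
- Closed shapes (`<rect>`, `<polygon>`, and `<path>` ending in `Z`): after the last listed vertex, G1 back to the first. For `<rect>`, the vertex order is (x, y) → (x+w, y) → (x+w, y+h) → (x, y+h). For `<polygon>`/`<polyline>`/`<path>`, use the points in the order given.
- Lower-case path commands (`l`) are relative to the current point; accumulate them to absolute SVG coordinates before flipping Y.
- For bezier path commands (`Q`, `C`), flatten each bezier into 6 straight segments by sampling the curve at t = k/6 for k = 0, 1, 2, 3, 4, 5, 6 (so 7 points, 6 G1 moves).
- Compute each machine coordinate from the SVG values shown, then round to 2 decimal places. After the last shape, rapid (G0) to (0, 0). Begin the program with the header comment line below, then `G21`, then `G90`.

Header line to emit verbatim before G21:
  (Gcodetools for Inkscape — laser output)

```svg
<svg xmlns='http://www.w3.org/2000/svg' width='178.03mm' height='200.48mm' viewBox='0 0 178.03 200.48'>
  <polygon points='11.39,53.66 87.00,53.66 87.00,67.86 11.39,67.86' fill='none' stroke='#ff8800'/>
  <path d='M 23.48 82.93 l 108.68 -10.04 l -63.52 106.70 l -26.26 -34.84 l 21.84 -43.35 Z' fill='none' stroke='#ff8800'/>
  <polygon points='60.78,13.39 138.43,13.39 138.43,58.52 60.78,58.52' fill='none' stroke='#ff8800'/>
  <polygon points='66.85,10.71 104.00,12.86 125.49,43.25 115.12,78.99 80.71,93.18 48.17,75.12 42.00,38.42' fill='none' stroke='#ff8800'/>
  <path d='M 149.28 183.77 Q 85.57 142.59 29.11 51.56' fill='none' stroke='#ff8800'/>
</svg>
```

(Gcodetools for Inkscape — laser output)
G21
G90
G0 X11.39 Y146.82
M3 S875
G01 X87.00 Y146.82 F489
G01 X87.00 Y132.62
G01 X11.39 Y132.62
G01 X11.39 Y146.82
M5
G0 X23.48 Y117.55
M3 S875
G01 X132.16 Y127.59 F489
G01 X68.64 Y20.89
G01 X42.38 Y55.73
G01 X64.22 Y99.08
G01 X23.48 Y117.55
M5
G0 X60.78 Y187.09
M3 S875
G01 X138.43 Y187.09 F489
G01 X138.43 Y141.96
G01 X60.78 Y141.96
G01 X60.78 Y187.09
M5
G0 X66.85 Y189.77
M3 S875
G01 X104.00 Y187.62 F489
G01 X125.49 Y157.23
G01 X115.12 Y121.49
G01 X80.71 Y107.30
G01 X48.17 Y125.36
G01 X42.00 Y162.06
G01 X66.85 Y189.77
M5
G0 X149.28 Y16.71
M3 S875
G01 X128.24 Y31.82 F489
G01 X107.61 Y49.70
G01 X87.38 Y70.35
G01 X67.56 Y93.77
G01 X48.13 Y119.96
G01 X29.11 Y148.92
M5
G0 X0.00 Y0.00

viewBox `0 0 178.03 200.48` with mm width/height → 1 unit = 1 mm. Flip: y_m = 200.48 − y_svg.

**Shape 1** — `<polygon>` rectangle, stroke `#ff8800` → cut (S875, F489). Machine vertices: (11.39,146.82) → (87.00,146.82) → (87.00,132.62) → (11.39,132.62) → (11.39,146.82). Closed: final G1 returns to the first vertex.

**Shape 2** — `<path>` closed polygon, stroke `#ff8800` → cut (S875, F489). Machine vertices: (23.48,117.55) → (132.16,127.59) → (68.64,20.89) → (42.38,55.73) → (64.22,99.08) → (23.48,117.55). Closed: final G1 returns to the first vertex.

**Shape 3** — `<polygon>` rectangle, stroke `#ff8800` → cut (S875, F489). Machine vertices: (60.78,187.09) → (138.43,187.09) → (138.43,141.96) → (60.78,141.96) → (60.78,187.09). Closed: final G1 returns to the first vertex.

**Shape 4** — `<polygon>` regular polygon, stroke `#ff8800` → cut (S875, F489). Machine vertices: (66.85,189.77) → (104.00,187.62) → (125.49,157.23) → (115.12,121.49) → (80.71,107.30) → (48.17,125.36) → (42.00,162.06) → (66.85,189.77). Closed: final G1 returns to the first vertex.

**Shape 5** — `<path>` quadratic bezier, stroke `#ff8800` → cut (S875, F489). Control points (SVG): P0=(149.28,183.77), P1=(85.57,142.59), P2=(29.11,51.56); sampled at t=k/6. Machine vertices: (149.28,16.71) → (128.24,31.82) → (107.61,49.70) → (87.38,70.35) → (67.56,93.77) → (48.13,119.96) → (29.11,148.92). Open path.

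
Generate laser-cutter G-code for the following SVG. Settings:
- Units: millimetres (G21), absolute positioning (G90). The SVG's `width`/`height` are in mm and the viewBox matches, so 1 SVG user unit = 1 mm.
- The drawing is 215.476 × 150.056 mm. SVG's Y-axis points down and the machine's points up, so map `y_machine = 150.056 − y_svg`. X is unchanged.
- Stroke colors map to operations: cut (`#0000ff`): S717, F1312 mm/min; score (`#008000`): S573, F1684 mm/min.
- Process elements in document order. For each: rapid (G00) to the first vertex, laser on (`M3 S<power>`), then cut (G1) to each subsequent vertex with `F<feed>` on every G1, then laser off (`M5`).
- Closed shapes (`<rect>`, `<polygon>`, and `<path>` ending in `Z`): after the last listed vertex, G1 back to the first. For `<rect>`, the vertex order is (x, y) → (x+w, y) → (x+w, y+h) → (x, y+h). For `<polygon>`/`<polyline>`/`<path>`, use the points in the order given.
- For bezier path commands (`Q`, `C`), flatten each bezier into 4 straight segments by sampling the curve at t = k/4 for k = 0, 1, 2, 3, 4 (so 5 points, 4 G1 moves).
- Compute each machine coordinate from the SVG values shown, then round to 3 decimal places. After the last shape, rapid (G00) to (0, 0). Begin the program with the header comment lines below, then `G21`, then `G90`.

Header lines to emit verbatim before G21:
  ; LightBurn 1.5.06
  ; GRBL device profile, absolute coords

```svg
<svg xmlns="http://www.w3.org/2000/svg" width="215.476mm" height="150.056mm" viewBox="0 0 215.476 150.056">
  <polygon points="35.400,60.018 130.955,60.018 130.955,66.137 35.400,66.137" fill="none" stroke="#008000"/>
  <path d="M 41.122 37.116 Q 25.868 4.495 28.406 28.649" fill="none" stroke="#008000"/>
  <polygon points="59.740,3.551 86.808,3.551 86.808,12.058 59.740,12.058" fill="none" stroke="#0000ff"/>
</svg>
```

1 u = 1 mm; y_m = 150.056 − y.

[1] `<polygon>` rectangle, #008000→score S573 F1684: (35.400,90.038) → (130.955,90.038) → (130.955,83.919) → (35.400,83.919) → (35.400,90.038) (closed)

[2] `<path>` quadratic bezier, #008000→score S573 F1684: (41.122,112.940) → (34.607,125.702) → (30.316,131.367) → (28.249,129.936) → (28.406,121.407)

[3] `<polygon>` rectangle, #0000ff→cut S717 F1312: (59.740,146.505) → (86.808,146.505) → (86.808,137.998) → (59.740,137.998) → (59.740,146.505) (closed)

; LightBurn 1.5.06
; GRBL device profile, absolute coords
G21
G90
G00 X35.400 Y90.038
M3 S573
G1 X130.955 Y90.038 F1684
G1 X130.955 Y83.919 F1684
G1 X35.400 Y83.919 F1684
G1 X35.400 Y90.038 F1684
M5
G00 X41.122 Y112.940
M3 S573
G1 X34.607 Y125.702 F1684
G1 X30.316 Y131.367 F1684
G1 X28.249 Y129.936 F1684
G1 X28.406 Y121.407 F1684
M5
G00 X59.740 Y146.505
M3 S717
G1 X86.808 Y146.505 F1312
G1 X86.808 Y137.998 F1312
G1 X59.740 Y137.998 F1312
G1 X59.740 Y146.505 F1312
M5
G00 X0.000 Y0.000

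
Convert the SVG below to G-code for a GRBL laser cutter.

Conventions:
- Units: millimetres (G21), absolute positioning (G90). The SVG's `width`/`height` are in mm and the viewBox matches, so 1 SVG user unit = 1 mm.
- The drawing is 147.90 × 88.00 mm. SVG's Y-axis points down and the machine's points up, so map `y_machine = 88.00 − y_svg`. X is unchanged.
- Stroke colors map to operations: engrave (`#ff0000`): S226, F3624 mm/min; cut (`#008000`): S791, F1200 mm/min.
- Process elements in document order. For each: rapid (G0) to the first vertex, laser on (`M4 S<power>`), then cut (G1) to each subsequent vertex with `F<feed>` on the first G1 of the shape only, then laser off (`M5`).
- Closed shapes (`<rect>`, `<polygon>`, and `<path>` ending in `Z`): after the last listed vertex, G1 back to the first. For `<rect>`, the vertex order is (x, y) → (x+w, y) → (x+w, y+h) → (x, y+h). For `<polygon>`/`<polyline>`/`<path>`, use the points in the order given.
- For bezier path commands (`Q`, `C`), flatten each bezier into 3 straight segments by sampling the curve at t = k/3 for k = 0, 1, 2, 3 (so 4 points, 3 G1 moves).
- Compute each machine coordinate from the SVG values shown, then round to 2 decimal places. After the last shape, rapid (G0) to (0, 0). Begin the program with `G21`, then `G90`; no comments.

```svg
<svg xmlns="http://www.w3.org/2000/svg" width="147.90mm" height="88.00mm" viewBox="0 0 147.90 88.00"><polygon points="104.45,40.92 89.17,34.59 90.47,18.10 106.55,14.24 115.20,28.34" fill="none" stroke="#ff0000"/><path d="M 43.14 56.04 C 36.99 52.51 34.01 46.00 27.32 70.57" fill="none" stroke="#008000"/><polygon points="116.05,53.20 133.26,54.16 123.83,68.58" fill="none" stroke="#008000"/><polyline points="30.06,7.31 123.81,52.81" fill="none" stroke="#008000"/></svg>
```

Since the viewBox matches the mm dimensions, user units are millimetres directly. The only transform is the Y-flip y_m = 88.00 − y_svg.

Shape 1 is a regular polygon drawn with `<polygon>`. Its stroke #ff0000 means engrave at S226, F3624. After flipping Y the toolpath is (104.45,47.08) → (89.17,53.41) → (90.47,69.90) → (106.55,73.76) → (115.20,59.66) → (104.45,47.08), returning to the start.

Shape 2 is a cubic bezier drawn with `<path>`. Its stroke #008000 means cut at S791, F1200. After flipping Y the toolpath is (43.14,31.96) → (37.79,35.22) → (33.03,32.90) → (27.32,17.43).

Shape 3 is a regular polygon drawn with `<polygon>`. Its stroke #008000 means cut at S791, F1200. After flipping Y the toolpath is (116.05,34.80) → (133.26,33.84) → (123.83,19.42) → (116.05,34.80), returning to the start.

Shape 4 is a line segment drawn with `<polyline>`. Its stroke #008000 means cut at S791, F1200. After flipping Y the toolpath is (30.06,80.69) → (123.81,35.19).

G21
G90
G0 X104.45 Y47.08
M4 S226
G1 X89.17 Y53.41 F3624
G1 X90.47 Y69.90
G1 X106.55 Y73.76
G1 X115.20 Y59.66
G1 X104.45 Y47.08
M5
G0 X43.14 Y31.96
M4 S791
G1 X37.79 Y35.22 F1200
G1 X33.03 Y32.90
G1 X27.32 Y17.43
M5
G0 X116.05 Y34.80
M4 S791
G1 X133.26 Y33.84 F1200
G1 X123.83 Y19.42
G1 X116.05 Y34.80
M5
G0 X30.06 Y80.69
M4 S791
G1 X123.81 Y35.19 F1200
M5
G0 X0.00 Y0.00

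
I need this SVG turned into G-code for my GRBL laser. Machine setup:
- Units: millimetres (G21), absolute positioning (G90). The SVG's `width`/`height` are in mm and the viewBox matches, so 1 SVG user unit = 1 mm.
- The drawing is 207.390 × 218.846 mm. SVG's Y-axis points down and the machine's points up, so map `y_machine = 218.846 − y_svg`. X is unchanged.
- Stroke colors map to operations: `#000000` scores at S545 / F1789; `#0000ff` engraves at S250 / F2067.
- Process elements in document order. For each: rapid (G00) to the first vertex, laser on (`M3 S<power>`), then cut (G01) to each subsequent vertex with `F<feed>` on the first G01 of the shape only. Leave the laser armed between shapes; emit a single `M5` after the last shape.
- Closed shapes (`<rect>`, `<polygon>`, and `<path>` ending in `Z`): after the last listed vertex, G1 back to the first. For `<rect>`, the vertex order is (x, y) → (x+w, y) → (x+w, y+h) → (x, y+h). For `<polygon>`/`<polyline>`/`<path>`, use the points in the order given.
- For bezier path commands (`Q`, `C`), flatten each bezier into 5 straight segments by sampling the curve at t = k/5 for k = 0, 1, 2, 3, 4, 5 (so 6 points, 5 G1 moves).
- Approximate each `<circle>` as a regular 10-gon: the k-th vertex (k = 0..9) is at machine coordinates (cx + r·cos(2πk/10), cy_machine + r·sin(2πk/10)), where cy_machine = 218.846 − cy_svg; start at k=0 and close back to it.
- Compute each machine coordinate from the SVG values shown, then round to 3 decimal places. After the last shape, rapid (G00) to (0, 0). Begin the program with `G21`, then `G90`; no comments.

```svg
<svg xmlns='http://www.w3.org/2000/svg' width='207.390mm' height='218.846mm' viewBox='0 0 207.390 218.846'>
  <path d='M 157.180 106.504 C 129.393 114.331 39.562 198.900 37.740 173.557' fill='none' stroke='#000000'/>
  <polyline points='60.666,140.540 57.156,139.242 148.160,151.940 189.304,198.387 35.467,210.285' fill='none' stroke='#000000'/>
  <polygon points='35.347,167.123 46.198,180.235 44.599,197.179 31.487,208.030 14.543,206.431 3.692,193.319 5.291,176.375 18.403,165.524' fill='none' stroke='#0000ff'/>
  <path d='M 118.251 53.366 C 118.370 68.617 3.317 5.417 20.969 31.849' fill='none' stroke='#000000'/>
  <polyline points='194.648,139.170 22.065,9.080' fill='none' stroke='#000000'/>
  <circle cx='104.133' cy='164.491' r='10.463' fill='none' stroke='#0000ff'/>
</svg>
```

G21
G90
G00 X157.180 Y112.342
M3 S545
G01 X134.263 Y99.930 F1789
G01 X103.658 Y78.059
G01 X72.567 Y55.689
G01 X48.194 Y41.779
G01 X37.740 Y45.289
G00 X60.666 Y78.306
M3 S545
G01 X57.156 Y79.604 F1789
G01 X148.160 Y66.906
G01 X189.304 Y20.459
G01 X35.467 Y8.561
G00 X35.347 Y51.723
M3 S250
G01 X46.198 Y38.611 F2067
G01 X44.599 Y21.667
G01 X31.487 Y10.816
G01 X14.543 Y12.415
G01 X3.692 Y25.527
G01 X5.291 Y42.471
G01 X18.403 Y53.322
G01 X35.347 Y51.723
G00 X118.251 Y165.480
M3 S545
G01 X106.485 Y164.399 F1789
G01 X78.975 Y174.078
G01 X47.621 Y186.449
G01 X24.319 Y193.445
G01 X20.969 Y186.997
G00 X194.648 Y79.676
M3 S545
G01 X22.065 Y209.766 F1789
G00 X114.596 Y54.355
M3 S250
G01 X112.598 Y60.505 F2067
G01 X107.366 Y64.306
G01 X100.900 Y64.306
G01 X95.668 Y60.505
G01 X93.670 Y54.355
G01 X95.668 Y48.205
G01 X100.900 Y44.404
G01 X107.366 Y44.404
G01 X112.598 Y48.205
G01 X114.596 Y54.355
M5
G00 X0.000 Y0.000

viewBox `0 0 207.390 218.846` with mm width/height → 1 unit = 1 mm. Flip: y_m = 218.846 − y_svg.

**Shape 1** — `<path>` cubic bezier, stroke `#000000` → score (S545, F1789). Control points (SVG): P0=(157.180,106.504), P1=(129.393,114.331), P2=(39.562,198.900), P3=(37.740,173.557); sampled at t=k/5. Machine vertices: (157.180,112.342) → (134.263,99.930) → (103.658,78.059) → (72.567,55.689) → (48.194,41.779) → (37.740,45.289). Open path.

**Shape 2** — `<polyline>` open polyline, stroke `#000000` → score (S545, F1789). Machine vertices: (60.666,78.306) → (57.156,79.604) → (148.160,66.906) → (189.304,20.459) → (35.467,8.561). Open path.

**Shape 3** — `<polygon>` regular polygon, stroke `#0000ff` → engrave (S250, F2067). Machine vertices: (35.347,51.723) → (46.198,38.611) → (44.599,21.667) → (31.487,10.816) → (14.543,12.415) → (3.692,25.527) → (5.291,42.471) → (18.403,53.322) → (35.347,51.723). Closed: final G1 returns to the first vertex.

**Shape 4** — `<path>` cubic bezier, stroke `#000000` → score (S545, F1789). Control points (SVG): P0=(118.251,53.366), P1=(118.370,68.617), P2=(3.317,5.417), P3=(20.969,31.849); sampled at t=k/5. Machine vertices: (118.251,165.480) → (106.485,164.399) → (78.975,174.078) → (47.621,186.449) → (24.319,193.445) → (20.969,186.997). Open path.

**Shape 5** — `<polyline>` line segment, stroke `#000000` → score (S545, F1789). Machine vertices: (194.648,79.676) → (22.065,209.766). Open path.

**Shape 6** — `<circle>` circle, stroke `#0000ff` → engrave (S250, F2067). Machine vertices: (114.596,54.355) → (112.598,60.505) → (107.366,64.306) → (100.900,64.306) → (95.668,60.505) → (93.670,54.355) → (95.668,48.205) → (100.900,44.404) → (107.366,44.404) → (112.598,48.205) → (114.596,54.355). Closed: final G1 returns to the first vertex.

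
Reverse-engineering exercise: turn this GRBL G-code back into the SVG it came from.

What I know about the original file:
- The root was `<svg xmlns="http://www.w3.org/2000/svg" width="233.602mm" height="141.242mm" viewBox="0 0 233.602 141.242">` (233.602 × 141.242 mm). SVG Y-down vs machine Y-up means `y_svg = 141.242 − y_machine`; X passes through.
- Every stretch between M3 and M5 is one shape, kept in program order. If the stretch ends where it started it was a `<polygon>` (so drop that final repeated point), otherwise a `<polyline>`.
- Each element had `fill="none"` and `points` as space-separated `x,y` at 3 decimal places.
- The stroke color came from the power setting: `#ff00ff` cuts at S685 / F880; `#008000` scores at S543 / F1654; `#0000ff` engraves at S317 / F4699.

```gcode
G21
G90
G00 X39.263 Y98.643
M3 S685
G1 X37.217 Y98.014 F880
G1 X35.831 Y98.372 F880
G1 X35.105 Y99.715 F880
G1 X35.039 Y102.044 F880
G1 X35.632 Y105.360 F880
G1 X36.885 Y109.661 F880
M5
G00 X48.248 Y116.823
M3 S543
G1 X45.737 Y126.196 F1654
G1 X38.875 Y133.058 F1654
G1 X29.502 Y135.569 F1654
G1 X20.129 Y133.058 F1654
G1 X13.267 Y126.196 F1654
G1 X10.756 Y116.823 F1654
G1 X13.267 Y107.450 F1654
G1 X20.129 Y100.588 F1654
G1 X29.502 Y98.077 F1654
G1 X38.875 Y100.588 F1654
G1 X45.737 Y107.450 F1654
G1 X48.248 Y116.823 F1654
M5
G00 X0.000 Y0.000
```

Machine Y-up, SVG Y-down with viewBox height 141.242, so y_svg = 141.242 − y_machine; X carries over.

Run 1: power S685 maps to stroke `#ff00ff` (cut). The run is open, so emit a `<polyline>` with points (Y-flipped): 39.263,42.599 37.217,43.228 35.831,42.870 35.105,41.527 35.039,39.198 35.632,35.882 36.885,31.581.

Run 2: S543 ⇒ score layer `#008000`. The run returns to its start, so emit a `<polygon>` with points (Y-flipped): 48.248,24.419 45.737,15.046 38.875,8.184 29.502,5.673 20.129,8.184 13.267,15.046 10.756,24.419 13.267,33.792 20.129,40.654 29.502,43.165 38.875,40.654 45.737,33.792.

<svg xmlns="http://www.w3.org/2000/svg" width="233.602mm" height="141.242mm" viewBox="0 0 233.602 141.242">
  <polyline points="39.263,42.599 37.217,43.228 35.831,42.870 35.105,41.527 35.039,39.198 35.632,35.882 36.885,31.581" fill="none" stroke="#ff00ff"/>
  <polygon points="48.248,24.419 45.737,15.046 38.875,8.184 29.502,5.673 20.129,8.184 13.267,15.046 10.756,24.419 13.267,33.792 20.129,40.654 29.502,43.165 38.875,40.654 45.737,33.792" fill="none" stroke="#008000"/>
</svg>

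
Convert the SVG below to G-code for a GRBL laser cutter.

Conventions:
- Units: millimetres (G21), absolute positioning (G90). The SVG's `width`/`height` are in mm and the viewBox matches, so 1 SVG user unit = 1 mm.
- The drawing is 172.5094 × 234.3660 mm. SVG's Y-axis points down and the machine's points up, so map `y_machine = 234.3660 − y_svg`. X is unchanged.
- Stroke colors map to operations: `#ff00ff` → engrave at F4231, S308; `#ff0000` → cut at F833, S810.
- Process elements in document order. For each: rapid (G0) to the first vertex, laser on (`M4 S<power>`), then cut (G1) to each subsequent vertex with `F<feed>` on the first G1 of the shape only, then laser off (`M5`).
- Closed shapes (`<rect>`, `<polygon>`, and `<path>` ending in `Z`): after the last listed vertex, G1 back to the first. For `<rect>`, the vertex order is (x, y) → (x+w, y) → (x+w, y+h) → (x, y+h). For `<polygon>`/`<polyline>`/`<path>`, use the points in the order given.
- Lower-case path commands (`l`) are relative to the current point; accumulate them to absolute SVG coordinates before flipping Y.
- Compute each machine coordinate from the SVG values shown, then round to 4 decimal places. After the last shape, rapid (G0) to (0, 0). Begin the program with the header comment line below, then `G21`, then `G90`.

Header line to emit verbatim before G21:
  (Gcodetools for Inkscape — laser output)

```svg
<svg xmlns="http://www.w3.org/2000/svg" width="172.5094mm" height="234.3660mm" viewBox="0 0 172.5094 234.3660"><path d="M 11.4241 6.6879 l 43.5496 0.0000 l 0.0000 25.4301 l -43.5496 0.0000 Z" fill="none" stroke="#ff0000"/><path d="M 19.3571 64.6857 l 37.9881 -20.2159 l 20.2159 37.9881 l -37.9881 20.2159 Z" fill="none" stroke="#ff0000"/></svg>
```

(Gcodetools for Inkscape — laser output)
G21
G90
G0 X11.4241 Y227.6781
M4 S810
G1 X54.9737 Y227.6781 F833
G1 X54.9737 Y202.2480
G1 X11.4241 Y202.2480
G1 X11.4241 Y227.6781
M5
G0 X19.3571 Y169.6803
M4 S810
G1 X57.3452 Y189.8962 F833
G1 X77.5611 Y151.9081
G1 X39.5730 Y131.6922
G1 X19.3571 Y169.6803
M5
G0 X0.0000 Y0.0000

1 u = 1 mm; y_m = 234.3660 − y.

[1] `<path>` rectangle, #ff0000→cut S810 F833: (11.4241,227.6781) → (54.9737,227.6781) → (54.9737,202.2480) → (11.4241,202.2480) → (11.4241,227.6781) (closed)

[2] `<path>` regular polygon, #ff0000→cut S810 F833: (19.3571,169.6803) → (57.3452,189.8962) → (77.5611,151.9081) → (39.5730,131.6922) → (19.3571,169.6803) (closed)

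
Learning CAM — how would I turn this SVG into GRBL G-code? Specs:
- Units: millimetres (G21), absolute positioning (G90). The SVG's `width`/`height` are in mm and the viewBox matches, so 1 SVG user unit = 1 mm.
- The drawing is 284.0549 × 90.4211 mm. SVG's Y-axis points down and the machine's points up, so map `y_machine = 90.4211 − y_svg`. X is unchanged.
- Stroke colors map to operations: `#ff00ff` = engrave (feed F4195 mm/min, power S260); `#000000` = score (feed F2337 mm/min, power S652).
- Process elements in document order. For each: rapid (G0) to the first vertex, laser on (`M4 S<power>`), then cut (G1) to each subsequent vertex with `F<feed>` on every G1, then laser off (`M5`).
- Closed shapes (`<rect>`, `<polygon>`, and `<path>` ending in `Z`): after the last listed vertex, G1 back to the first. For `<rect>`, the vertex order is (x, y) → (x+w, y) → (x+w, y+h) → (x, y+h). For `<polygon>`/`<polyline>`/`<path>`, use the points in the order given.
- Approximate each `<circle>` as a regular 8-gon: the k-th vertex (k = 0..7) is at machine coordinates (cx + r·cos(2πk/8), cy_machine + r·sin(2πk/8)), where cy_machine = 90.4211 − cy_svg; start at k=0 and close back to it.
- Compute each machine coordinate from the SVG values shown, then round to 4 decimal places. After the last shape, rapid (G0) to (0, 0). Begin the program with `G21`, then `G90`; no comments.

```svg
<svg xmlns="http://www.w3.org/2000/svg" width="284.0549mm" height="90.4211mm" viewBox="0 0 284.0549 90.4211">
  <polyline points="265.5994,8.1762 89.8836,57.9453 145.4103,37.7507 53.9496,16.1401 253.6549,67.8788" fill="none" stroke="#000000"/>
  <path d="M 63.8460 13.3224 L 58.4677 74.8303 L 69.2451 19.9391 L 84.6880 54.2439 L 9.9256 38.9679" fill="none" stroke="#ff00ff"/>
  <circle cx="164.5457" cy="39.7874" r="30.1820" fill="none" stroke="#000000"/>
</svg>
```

G21
G90
G0 X265.5994 Y82.2449
M4 S652
G1 X89.8836 Y32.4758 F2337
G1 X145.4103 Y52.6704 F2337
G1 X53.9496 Y74.2810 F2337
G1 X253.6549 Y22.5423 F2337
M5
G0 X63.8460 Y77.0987
M4 S260
G1 X58.4677 Y15.5908 F4195
G1 X69.2451 Y70.4820 F4195
G1 X84.6880 Y36.1772 F4195
G1 X9.9256 Y51.4532 F4195
M5
G0 X194.7277 Y50.6337
M4 S652
G1 X185.8876 Y71.9756 F2337
G1 X164.5457 Y80.8157 F2337
G1 X143.2038 Y71.9756 F2337
G1 X134.3637 Y50.6337 F2337
G1 X143.2038 Y29.2918 F2337
G1 X164.5457 Y20.4517 F2337
G1 X185.8876 Y29.2918 F2337
G1 X194.7277 Y50.6337 F2337
M5
G0 X0.0000 Y0.0000

1 u = 1 mm; y_m = 90.4211 − y.

[1] `<polyline>` open polyline, #000000→score S652 F2337: (265.5994,82.2449) → (89.8836,32.4758) → (145.4103,52.6704) → (53.9496,74.2810) → (253.6549,22.5423)

[2] `<path>` open polyline, #ff00ff→engrave S260 F4195: (63.8460,77.0987) → (58.4677,15.5908) → (69.2451,70.4820) → (84.6880,36.1772) → (9.9256,51.4532)

[3] `<circle>` circle, #000000→score S652 F2337: (194.7277,50.6337) → (185.8876,71.9756) → (164.5457,80.8157) → (143.2038,71.9756) → (134.3637,50.6337) → (143.2038,29.2918) → (164.5457,20.4517) → (185.8876,29.2918) → (194.7277,50.6337) (closed)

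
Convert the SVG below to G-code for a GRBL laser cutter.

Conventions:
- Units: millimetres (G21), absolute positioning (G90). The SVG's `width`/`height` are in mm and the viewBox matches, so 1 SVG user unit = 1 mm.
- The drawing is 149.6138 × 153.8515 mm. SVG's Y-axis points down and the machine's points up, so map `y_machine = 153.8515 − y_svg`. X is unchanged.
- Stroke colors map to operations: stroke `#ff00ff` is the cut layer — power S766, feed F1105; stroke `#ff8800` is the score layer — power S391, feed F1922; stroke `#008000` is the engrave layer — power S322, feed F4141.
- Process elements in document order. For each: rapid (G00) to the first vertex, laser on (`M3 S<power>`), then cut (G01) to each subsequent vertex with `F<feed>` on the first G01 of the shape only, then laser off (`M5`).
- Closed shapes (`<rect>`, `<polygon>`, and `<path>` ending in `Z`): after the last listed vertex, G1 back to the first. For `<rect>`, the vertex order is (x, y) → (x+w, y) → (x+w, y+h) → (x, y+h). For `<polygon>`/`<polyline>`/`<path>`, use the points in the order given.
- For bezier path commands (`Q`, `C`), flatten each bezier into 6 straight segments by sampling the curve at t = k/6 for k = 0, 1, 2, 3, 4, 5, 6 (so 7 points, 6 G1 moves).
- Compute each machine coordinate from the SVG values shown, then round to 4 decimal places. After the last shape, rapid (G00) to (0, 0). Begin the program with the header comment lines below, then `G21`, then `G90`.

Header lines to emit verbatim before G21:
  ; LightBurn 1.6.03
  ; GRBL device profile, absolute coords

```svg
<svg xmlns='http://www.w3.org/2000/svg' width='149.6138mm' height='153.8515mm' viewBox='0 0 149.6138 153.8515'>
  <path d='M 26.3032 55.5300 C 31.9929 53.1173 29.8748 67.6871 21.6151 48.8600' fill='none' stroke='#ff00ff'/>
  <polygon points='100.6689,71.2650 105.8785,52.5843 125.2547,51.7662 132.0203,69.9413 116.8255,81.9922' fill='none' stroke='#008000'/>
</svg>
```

viewBox `0 0 149.6138 153.8515` with mm width/height → 1 unit = 1 mm. Flip: y_m = 153.8515 − y_svg.

**Shape 1** — `<path>` cubic bezier, stroke `#ff00ff` → cut (S766, F1105). Control points (SVG): P0=(26.3032,55.5300), P1=(31.9929,53.1173), P2=(29.8748,67.6871), P3=(21.6151,48.8600); sampled at t=k/6. Machine vertices: (26.3032,98.3215) → (28.5051,98.3459) → (29.4520,96.9393) → (29.1902,95.5011) → (27.7659,95.4308) → (25.2254,98.1278) → (21.6151,104.9915). Open path.

**Shape 2** — `<polygon>` regular polygon, stroke `#008000` → engrave (S322, F4141). Machine vertices: (100.6689,82.5865) → (105.8785,101.2672) → (125.2547,102.0853) → (132.0203,83.9102) → (116.8255,71.8593) → (100.6689,82.5865). Closed: final G1 returns to the first vertex.

; LightBurn 1.6.03
; GRBL device profile, absolute coords
G21
G90
G00 X26.3032 Y98.3215
M3 S766
G01 X28.5051 Y98.3459 F1105
G01 X29.4520 Y96.9393
G01 X29.1902 Y95.5011
G01 X27.7659 Y95.4308
G01 X25.2254 Y98.1278
G01 X21.6151 Y104.9915
M5
G00 X100.6689 Y82.5865
M3 S322
G01 X105.8785 Y101.2672 F4141
G01 X125.2547 Y102.0853
G01 X132.0203 Y83.9102
G01 X116.8255 Y71.8593
G01 X100.6689 Y82.5865
M5
G00 X0.0000 Y0.0000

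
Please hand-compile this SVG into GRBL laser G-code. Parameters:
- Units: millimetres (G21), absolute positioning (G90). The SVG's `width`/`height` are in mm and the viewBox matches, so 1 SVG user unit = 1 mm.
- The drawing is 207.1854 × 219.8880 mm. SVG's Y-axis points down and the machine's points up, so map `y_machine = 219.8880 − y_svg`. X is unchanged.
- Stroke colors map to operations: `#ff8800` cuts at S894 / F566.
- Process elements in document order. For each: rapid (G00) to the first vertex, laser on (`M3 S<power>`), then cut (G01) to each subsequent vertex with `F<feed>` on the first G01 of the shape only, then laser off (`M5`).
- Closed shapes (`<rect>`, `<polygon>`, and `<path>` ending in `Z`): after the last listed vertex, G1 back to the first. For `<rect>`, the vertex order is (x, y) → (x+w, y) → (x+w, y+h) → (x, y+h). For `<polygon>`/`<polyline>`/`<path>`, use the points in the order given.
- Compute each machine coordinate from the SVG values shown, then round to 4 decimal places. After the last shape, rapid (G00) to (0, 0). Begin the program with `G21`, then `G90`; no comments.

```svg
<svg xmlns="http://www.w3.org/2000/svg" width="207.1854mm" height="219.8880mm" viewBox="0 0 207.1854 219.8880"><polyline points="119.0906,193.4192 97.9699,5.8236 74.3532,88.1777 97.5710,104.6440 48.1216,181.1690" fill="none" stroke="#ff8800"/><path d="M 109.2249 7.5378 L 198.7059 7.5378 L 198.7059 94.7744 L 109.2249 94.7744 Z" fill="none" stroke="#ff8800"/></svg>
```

viewBox `0 0 207.1854 219.8880` with mm width/height → 1 unit = 1 mm. Flip: y_m = 219.8880 − y_svg.

**Shape 1** — `<polyline>` open polyline, stroke `#ff8800` → cut (S894, F566). Machine vertices: (119.0906,26.4688) → (97.9699,214.0644) → (74.3532,131.7103) → (97.5710,115.2440) → (48.1216,38.7190). Open path.

**Shape 2** — `<path>` rectangle, stroke `#ff8800` → cut (S894, F566). Machine vertices: (109.2249,212.3502) → (198.7059,212.3502) → (198.7059,125.1136) → (109.2249,125.1136) → (109.2249,212.3502). Closed: final G1 returns to the first vertex.

G21
G90
G00 X119.0906 Y26.4688
M3 S894
G01 X97.9699 Y214.0644 F566
G01 X74.3532 Y131.7103
G01 X97.5710 Y115.2440
G01 X48.1216 Y38.7190
M5
G00 X109.2249 Y212.3502
M3 S894
G01 X198.7059 Y212.3502 F566
G01 X198.7059 Y125.1136
G01 X109.2249 Y125.1136
G01 X109.2249 Y212.3502
M5
G00 X0.0000 Y0.0000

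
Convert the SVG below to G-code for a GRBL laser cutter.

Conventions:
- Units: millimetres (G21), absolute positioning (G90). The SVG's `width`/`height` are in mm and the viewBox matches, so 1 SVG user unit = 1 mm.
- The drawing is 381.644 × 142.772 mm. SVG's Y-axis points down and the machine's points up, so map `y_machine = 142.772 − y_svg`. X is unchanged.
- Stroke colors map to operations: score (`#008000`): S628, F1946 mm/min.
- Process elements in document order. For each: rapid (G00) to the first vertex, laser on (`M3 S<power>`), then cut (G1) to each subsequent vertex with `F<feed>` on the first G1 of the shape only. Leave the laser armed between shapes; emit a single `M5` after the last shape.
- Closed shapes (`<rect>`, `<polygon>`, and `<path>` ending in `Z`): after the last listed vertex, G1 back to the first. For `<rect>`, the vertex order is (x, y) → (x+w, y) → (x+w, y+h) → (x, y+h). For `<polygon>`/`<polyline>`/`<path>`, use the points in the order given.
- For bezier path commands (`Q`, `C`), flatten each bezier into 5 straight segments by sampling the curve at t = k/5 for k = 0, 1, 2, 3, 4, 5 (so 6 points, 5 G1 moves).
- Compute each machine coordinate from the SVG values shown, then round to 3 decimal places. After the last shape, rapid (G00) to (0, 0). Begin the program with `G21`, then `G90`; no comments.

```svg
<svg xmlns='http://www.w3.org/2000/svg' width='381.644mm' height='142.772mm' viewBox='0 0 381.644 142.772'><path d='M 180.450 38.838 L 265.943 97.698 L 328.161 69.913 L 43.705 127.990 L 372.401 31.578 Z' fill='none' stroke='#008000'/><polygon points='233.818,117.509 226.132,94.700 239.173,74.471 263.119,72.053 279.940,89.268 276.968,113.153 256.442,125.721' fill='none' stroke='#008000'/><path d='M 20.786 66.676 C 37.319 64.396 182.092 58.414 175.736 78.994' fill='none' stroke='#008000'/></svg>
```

Since the viewBox matches the mm dimensions, user units are millimetres directly. The only transform is the Y-flip y_m = 142.772 − y_svg.

Shape 1 is a closed polygon drawn with `<path>`. Its stroke #008000 means score at S628, F1946. After flipping Y the toolpath is (180.450,103.934) → (265.943,45.074) → (328.161,72.859) → (43.705,14.782) → (372.401,111.194) → (180.450,103.934), returning to the start.

Shape 2 is a regular polygon drawn with `<polygon>`. Its stroke #008000 means score at S628, F1946. After flipping Y the toolpath is (233.818,25.263) → (226.132,48.072) → (239.173,68.301) → (263.119,70.719) → (279.940,53.504) → (276.968,29.619) → (256.442,17.051) → (233.818,25.263), returning to the start.

Shape 3 is a cubic bezier drawn with `<path>`. Its stroke #008000 means score at S628, F1946. After flipping Y the toolpath is (20.786,76.096) → (43.860,77.666) → (84.301,78.672) → (128.701,77.661) → (163.649,73.181) → (175.736,63.778).

G21
G90
G00 X180.450 Y103.934
M3 S628
G1 X265.943 Y45.074 F1946
G1 X328.161 Y72.859
G1 X43.705 Y14.782
G1 X372.401 Y111.194
G1 X180.450 Y103.934
G00 X233.818 Y25.263
M3 S628
G1 X226.132 Y48.072 F1946
G1 X239.173 Y68.301
G1 X263.119 Y70.719
G1 X279.940 Y53.504
G1 X276.968 Y29.619
G1 X256.442 Y17.051
G1 X233.818 Y25.263
G00 X20.786 Y76.096
M3 S628
G1 X43.860 Y77.666 F1946
G1 X84.301 Y78.672
G1 X128.701 Y77.661
G1 X163.649 Y73.181
G1 X175.736 Y63.778
M5
G00 X0.000 Y0.000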